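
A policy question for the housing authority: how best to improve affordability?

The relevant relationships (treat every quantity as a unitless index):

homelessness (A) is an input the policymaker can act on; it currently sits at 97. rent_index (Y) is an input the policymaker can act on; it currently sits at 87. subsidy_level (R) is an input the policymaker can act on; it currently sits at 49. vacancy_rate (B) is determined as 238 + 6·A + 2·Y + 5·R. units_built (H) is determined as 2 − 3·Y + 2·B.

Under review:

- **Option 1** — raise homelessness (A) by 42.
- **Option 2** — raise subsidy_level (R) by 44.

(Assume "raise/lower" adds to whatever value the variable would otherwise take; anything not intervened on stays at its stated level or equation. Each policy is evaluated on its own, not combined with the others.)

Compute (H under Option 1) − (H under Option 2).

64

Option 1 (A + 42):
  A = 97 + 42 = 139
  Y = 87
  R = 49
  B = 238 + 6·139 + 2·87 + 5·49 = 1491
  H = 2 − 3·87 + 2·1491 = 2723
Option 2 (R + 44):
  A = 97
  Y = 87
  R = 49 + 44 = 93
  B = 238 + 6·97 + 2·87 + 5·93 = 1459
  H = 2 − 3·87 + 2·1459 = 2659
H: 2723 − 2659 = 64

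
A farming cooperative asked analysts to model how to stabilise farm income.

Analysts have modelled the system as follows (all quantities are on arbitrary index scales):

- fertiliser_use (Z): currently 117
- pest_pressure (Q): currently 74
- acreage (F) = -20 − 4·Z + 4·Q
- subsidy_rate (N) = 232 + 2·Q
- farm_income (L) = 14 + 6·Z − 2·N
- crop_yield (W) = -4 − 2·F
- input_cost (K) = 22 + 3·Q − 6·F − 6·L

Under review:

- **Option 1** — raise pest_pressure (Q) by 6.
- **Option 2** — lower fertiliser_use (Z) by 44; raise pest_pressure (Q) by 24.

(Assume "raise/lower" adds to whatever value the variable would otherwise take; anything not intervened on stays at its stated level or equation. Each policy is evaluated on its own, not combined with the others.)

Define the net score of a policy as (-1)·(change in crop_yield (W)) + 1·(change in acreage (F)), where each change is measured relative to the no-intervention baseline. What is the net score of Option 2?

Baseline:
  Z = 117
  Q = 74
  F = -20 − 4·117 + 4·74 = -192
  W = -4 − 2·(-192) = 380
Option 2 (Z − 44, Q + 24):
  Z = 117 − 44 = 73
  Q = 74 + 24 = 98
  F = -20 − 4·73 + 4·98 = 80
  W = -4 − 2·80 = -164
ΔW = -164 − 380 = -544; ΔF = 80 − (-192) = 272
Score = (-1)·(-544) + 1·272 = 816

816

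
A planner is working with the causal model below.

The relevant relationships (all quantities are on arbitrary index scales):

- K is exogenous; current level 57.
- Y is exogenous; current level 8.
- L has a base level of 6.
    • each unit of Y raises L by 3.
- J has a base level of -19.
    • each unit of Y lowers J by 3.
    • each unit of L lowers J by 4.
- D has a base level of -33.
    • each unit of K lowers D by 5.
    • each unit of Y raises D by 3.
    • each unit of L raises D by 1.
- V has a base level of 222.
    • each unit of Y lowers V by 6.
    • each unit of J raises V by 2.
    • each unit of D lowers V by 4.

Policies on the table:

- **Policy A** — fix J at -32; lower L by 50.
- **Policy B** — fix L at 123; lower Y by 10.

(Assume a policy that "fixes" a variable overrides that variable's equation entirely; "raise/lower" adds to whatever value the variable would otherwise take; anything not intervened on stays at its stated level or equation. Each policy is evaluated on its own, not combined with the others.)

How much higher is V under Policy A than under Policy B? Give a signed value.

Policy A (J := -32, L − 50):
  K = 57
  Y = 8
  L = 6 + 3·8 (−50 from intervention) = -20
  J = -32
  D = -33 − 5·57 + 3·8 + (-20) = -314
  V = 222 − 6·8 + 2·(-32) − 4·(-314) = 1366
Policy B (L := 123, Y − 10):
  K = 57
  Y = 8 − 10 = -2
  L = 123
  J = -19 − 3·(-2) − 4·123 = -505
  D = -33 − 5·57 + 3·(-2) + 123 = -201
  V = 222 − 6·(-2) + 2·(-505) − 4·(-201) = 28
V: 1366 − 28 = 1338

1338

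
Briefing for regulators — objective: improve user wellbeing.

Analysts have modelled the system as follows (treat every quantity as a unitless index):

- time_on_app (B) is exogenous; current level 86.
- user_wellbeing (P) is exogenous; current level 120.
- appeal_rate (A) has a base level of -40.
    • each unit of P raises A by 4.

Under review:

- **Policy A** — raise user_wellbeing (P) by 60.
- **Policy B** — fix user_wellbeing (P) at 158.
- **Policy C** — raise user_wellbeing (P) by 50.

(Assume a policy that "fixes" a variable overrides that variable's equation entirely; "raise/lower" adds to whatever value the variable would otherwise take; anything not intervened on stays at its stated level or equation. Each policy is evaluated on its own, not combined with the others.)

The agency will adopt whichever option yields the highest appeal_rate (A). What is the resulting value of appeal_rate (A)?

680

Policy A (P + 60):
  P = 120 + 60 = 180
  A = -40 + 4·180 = 680
Policy B (P := 158):
  P = 158
  A = -40 + 4·158 = 592
Policy C (P + 50):
  P = 120 + 50 = 170
  A = -40 + 4·170 = 640
Comparing — Policy A: A=680, Policy B: A=592, Policy C: A=640. Highest is 680 (Policy A).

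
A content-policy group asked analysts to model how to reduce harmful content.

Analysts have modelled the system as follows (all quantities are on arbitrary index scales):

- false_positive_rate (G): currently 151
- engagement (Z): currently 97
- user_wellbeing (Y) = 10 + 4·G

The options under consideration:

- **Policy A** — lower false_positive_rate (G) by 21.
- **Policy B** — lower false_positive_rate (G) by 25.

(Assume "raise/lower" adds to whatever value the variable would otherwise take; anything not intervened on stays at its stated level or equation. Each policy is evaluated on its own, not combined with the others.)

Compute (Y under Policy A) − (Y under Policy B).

Policy A (G − 21):
  G = 151 − 21 = 130
  Y = 10 + 4·130 = 530
Policy B (G − 25):
  G = 151 − 25 = 126
  Y = 10 + 4·126 = 514
Y: 530 − 514 = 16

16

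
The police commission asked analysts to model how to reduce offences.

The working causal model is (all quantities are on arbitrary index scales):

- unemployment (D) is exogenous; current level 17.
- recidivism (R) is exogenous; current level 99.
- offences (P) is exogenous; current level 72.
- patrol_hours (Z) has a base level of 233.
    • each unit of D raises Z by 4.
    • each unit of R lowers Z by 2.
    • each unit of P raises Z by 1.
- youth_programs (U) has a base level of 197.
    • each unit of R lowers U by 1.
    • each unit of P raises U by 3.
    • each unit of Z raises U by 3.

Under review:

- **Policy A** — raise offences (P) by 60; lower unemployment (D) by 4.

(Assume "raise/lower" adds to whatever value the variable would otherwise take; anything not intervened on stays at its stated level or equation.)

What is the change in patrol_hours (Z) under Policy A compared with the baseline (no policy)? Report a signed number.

44

Baseline:
  D = 17
  R = 99
  P = 72
  Z = 233 + 4·17 − 2·99 + 72 = 175
Policy A (P + 60, D − 4):
  D = 17 − 4 = 13
  R = 99
  P = 72 + 60 = 132
  Z = 233 + 4·13 − 2·99 + 132 = 219
Change in Z: 219 − 175 = 44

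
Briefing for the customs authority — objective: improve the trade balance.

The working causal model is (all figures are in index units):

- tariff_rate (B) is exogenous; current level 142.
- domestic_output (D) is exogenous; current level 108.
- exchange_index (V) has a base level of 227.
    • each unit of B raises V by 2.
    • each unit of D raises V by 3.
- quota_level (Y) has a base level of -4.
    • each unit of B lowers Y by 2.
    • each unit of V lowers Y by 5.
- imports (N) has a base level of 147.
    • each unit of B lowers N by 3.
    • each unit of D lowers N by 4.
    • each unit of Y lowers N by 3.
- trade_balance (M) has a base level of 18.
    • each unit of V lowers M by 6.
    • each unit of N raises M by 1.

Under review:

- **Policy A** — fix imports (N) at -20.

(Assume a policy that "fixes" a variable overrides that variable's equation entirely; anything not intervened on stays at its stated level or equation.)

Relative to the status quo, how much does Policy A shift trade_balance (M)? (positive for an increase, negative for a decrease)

Baseline:
  B = 142
  D = 108
  V = 227 + 2·142 + 3·108 = 835
  Y = -4 − 2·142 − 5·835 = -4463
  N = 147 − 3·142 − 4·108 − 3·(-4463) = 12678
  M = 18 − 6·835 + 12678 = 7686
Policy A (N := -20):
  B = 142
  D = 108
  V = 227 + 2·142 + 3·108 = 835
  Y = -4 − 2·142 − 5·835 = -4463
  N = -20
  M = 18 − 6·835 + (-20) = -5012
Change in M: -5012 − 7686 = -12698

-12698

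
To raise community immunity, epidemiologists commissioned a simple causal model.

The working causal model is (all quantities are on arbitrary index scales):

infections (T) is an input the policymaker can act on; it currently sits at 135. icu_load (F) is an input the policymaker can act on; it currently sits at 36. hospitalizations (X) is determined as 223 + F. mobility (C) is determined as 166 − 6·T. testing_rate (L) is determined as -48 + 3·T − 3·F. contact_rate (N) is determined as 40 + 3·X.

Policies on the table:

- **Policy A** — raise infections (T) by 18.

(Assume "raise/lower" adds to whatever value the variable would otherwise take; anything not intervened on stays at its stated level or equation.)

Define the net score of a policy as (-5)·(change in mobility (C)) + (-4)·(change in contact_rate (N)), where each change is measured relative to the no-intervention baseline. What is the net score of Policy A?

540

Baseline:
  T = 135
  F = 36
  X = 223 + 36 = 259
  C = 166 − 6·135 = -644
  N = 40 + 3·259 = 817
Policy A (T + 18):
  T = 135 + 18 = 153
  F = 36
  X = 223 + 36 = 259
  C = 166 − 6·153 = -752
  N = 40 + 3·259 = 817
ΔC = -752 − (-644) = -108; ΔN = 817 − 817 = 0
Score = (-5)·(-108) + (-4)·0 = 540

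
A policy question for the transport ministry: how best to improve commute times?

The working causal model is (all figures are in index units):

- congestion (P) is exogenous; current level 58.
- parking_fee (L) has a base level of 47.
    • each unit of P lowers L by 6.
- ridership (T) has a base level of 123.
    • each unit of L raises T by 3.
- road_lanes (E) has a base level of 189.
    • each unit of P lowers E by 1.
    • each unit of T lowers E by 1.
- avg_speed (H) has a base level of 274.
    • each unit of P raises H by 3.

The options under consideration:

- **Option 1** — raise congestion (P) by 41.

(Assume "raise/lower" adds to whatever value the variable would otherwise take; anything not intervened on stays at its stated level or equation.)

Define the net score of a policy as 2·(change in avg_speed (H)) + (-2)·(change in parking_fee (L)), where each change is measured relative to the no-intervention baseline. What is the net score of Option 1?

Baseline:
  P = 58
  L = 47 − 6·58 = -301
  H = 274 + 3·58 = 448
Option 1 (P + 41):
  P = 58 + 41 = 99
  L = 47 − 6·99 = -547
  H = 274 + 3·99 = 571
ΔH = 571 − 448 = 123; ΔL = -547 − (-301) = -246
Score = 2·123 + (-2)·(-246) = 738

738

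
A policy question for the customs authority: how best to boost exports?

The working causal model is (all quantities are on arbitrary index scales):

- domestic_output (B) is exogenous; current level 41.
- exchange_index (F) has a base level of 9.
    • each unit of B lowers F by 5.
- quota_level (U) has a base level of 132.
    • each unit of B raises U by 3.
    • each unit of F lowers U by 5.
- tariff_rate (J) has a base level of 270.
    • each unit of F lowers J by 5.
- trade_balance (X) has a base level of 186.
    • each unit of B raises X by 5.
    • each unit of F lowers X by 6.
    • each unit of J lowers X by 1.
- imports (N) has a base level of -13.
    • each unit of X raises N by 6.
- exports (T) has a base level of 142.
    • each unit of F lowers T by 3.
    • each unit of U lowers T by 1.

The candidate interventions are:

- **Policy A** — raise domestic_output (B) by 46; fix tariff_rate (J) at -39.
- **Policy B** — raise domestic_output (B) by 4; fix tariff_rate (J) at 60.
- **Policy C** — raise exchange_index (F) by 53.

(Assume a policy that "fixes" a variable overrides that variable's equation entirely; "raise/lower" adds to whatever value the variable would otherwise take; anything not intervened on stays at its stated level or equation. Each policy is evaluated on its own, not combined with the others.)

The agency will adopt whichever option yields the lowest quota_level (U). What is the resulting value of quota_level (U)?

Policy A (B + 46, J := -39):
  B = 41 + 46 = 87
  F = 9 − 5·87 = -426
  U = 132 + 3·87 − 5·(-426) = 2523
Policy B (B + 4, J := 60):
  B = 41 + 4 = 45
  F = 9 − 5·45 = -216
  U = 132 + 3·45 − 5·(-216) = 1347
Policy C (F + 53):
  B = 41
  F = 9 − 5·41 (+53 from intervention) = -143
  U = 132 + 3·41 − 5·(-143) = 970
Comparing — Policy A: U=2523, Policy B: U=1347, Policy C: U=970. Lowest is 970 (Policy C).

970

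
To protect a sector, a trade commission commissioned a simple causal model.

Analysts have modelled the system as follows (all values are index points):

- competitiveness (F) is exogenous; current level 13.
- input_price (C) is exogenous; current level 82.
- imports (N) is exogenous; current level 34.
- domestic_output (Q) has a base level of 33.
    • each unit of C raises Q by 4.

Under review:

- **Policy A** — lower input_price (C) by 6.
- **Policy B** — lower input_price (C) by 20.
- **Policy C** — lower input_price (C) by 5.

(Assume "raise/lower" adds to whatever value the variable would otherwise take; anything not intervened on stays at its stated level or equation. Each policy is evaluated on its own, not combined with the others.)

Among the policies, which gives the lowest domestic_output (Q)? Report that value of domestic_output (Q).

Policy A (C − 6):
  C = 82 − 6 = 76
  Q = 33 + 4·76 = 337
Policy B (C − 20):
  C = 82 − 20 = 62
  Q = 33 + 4·62 = 281
Policy C (C − 5):
  C = 82 − 5 = 77
  Q = 33 + 4·77 = 341
Comparing — Policy A: Q=337, Policy B: Q=281, Policy C: Q=341. Lowest is 281 (Policy B).

281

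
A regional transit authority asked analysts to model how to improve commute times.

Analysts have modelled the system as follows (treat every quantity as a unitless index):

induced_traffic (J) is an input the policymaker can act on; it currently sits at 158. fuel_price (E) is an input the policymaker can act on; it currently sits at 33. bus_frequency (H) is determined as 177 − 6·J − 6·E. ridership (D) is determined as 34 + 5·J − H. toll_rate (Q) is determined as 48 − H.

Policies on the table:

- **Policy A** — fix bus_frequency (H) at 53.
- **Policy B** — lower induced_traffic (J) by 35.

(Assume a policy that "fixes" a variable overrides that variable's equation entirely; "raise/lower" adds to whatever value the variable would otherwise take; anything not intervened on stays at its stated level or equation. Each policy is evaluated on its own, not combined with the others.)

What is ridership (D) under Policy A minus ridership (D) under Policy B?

-637

Policy A (H := 53):
  J = 158
  E = 33
  H = 53
  D = 34 + 5·158 − 53 = 771
Policy B (J − 35):
  J = 158 − 35 = 123
  E = 33
  H = 177 − 6·123 − 6·33 = -759
  D = 34 + 5·123 − (-759) = 1408
D: 771 − 1408 = -637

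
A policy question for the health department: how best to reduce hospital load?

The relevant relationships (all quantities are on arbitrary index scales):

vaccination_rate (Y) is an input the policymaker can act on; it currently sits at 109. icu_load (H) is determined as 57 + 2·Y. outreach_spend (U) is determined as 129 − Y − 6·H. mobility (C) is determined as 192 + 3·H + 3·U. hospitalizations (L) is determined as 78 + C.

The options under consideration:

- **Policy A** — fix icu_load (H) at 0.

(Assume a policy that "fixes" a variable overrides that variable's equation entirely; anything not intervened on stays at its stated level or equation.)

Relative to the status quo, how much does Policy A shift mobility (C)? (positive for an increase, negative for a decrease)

4125

Baseline:
  Y = 109
  H = 57 + 2·109 = 275
  U = 129 − 109 − 6·275 = -1630
  C = 192 + 3·275 + 3·(-1630) = -3873
Policy A (H := 0):
  Y = 109
  H = 0
  U = 129 − 109 − 6·0 = 20
  C = 192 + 3·0 + 3·20 = 252
Change in C: 252 − (-3873) = 4125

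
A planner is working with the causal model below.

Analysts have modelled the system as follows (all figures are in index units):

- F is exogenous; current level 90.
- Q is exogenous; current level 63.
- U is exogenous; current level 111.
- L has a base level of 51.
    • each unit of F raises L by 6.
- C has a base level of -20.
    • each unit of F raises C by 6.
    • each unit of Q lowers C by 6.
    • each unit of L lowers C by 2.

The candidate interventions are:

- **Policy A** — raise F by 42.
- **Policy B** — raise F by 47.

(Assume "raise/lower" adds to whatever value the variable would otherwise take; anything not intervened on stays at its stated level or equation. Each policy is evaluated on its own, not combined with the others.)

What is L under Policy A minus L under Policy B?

Policy A (F + 42):
  F = 90 + 42 = 132
  L = 51 + 6·132 = 843
Policy B (F + 47):
  F = 90 + 47 = 137
  L = 51 + 6·137 = 873
L: 843 − 873 = -30

-30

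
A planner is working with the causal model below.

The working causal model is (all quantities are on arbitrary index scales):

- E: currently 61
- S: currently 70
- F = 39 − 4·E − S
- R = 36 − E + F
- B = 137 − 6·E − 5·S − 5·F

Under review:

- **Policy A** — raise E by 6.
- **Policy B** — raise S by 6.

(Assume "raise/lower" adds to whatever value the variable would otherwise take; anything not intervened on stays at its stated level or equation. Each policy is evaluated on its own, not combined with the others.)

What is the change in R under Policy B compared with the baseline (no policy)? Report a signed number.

-6

Baseline:
  E = 61
  S = 70
  F = 39 − 4·61 − 70 = -275
  R = 36 − 61 + (-275) = -300
Policy B (S + 6):
  E = 61
  S = 70 + 6 = 76
  F = 39 − 4·61 − 76 = -281
  R = 36 − 61 + (-281) = -306
Change in R: -306 − (-300) = -6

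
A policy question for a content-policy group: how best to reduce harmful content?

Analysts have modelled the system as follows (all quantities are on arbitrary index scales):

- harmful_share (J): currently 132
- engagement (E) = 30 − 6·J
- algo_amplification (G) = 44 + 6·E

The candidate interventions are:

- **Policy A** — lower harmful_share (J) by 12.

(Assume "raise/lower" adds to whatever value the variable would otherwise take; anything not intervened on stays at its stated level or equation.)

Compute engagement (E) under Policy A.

-690

Policy A (J − 12):
  J = 132 − 12 = 120
  E = 30 − 6·120 = -690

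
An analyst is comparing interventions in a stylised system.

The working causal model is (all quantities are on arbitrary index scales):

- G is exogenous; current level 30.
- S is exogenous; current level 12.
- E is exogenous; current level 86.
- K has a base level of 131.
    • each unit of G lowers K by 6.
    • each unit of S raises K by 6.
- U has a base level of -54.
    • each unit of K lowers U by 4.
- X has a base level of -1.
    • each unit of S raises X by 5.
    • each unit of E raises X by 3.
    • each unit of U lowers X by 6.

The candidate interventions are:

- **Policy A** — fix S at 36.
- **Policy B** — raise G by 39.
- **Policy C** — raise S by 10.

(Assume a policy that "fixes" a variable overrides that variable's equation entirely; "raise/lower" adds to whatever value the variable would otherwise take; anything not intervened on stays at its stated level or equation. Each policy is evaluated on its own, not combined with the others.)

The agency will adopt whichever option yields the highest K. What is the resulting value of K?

167

Policy A (S := 36):
  G = 30
  S = 36
  K = 131 − 6·30 + 6·36 = 167
Policy B (G + 39):
  G = 30 + 39 = 69
  S = 12
  K = 131 − 6·69 + 6·12 = -211
Policy C (S + 10):
  G = 30
  S = 12 + 10 = 22
  K = 131 − 6·30 + 6·22 = 83
Comparing — Policy A: K=167, Policy B: K=-211, Policy C: K=83. Highest is 167 (Policy A).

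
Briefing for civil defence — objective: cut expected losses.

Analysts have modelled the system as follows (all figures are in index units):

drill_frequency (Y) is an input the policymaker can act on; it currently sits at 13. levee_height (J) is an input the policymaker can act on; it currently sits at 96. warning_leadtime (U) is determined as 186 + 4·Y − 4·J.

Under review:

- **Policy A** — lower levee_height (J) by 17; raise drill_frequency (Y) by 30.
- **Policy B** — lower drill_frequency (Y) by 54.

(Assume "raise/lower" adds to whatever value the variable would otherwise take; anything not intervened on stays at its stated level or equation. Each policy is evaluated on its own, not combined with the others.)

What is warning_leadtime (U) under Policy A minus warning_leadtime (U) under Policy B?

404

Policy A (J − 17, Y + 30):
  Y = 13 + 30 = 43
  J = 96 − 17 = 79
  U = 186 + 4·43 − 4·79 = 42
Policy B (Y − 54):
  Y = 13 − 54 = -41
  J = 96
  U = 186 + 4·(-41) − 4·96 = -362
U: 42 − (-362) = 404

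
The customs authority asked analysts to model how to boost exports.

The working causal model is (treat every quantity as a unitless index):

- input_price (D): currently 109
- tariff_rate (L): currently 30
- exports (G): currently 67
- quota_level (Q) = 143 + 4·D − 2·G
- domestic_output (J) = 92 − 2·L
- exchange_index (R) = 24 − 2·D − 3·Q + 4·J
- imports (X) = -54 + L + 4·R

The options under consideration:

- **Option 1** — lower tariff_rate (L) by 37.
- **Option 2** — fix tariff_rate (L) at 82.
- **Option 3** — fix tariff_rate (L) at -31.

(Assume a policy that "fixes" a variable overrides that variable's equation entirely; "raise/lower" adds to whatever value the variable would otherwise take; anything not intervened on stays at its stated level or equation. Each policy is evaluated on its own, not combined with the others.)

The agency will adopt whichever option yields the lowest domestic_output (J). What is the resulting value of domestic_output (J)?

Option 1 (L − 37):
  L = 30 − 37 = -7
  J = 92 − 2·(-7) = 106
Option 2 (L := 82):
  L = 82
  J = 92 − 2·82 = -72
Option 3 (L := -31):
  L = -31
  J = 92 − 2·(-31) = 154
Comparing — Option 1: J=106, Option 2: J=-72, Option 3: J=154. Lowest is -72 (Option 2).

-72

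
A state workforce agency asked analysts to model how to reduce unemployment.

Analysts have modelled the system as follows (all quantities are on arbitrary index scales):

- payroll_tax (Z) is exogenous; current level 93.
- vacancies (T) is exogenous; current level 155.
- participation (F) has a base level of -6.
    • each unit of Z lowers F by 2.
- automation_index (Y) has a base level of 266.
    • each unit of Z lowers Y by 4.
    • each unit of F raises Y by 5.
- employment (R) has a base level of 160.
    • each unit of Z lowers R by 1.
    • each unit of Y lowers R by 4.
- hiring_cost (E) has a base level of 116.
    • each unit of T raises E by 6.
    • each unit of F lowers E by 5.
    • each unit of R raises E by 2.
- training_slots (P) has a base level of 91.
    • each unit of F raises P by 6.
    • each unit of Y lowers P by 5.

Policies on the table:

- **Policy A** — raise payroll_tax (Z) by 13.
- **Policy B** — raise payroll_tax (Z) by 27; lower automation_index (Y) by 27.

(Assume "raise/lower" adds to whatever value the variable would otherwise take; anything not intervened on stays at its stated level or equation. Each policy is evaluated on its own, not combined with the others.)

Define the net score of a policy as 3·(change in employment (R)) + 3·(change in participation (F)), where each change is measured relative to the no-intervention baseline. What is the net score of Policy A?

2067

Baseline:
  Z = 93
  F = -6 − 2·93 = -192
  Y = 266 − 4·93 + 5·(-192) = -1066
  R = 160 − 93 − 4·(-1066) = 4331
Policy A (Z + 13):
  Z = 93 + 13 = 106
  F = -6 − 2·106 = -218
  Y = 266 − 4·106 + 5·(-218) = -1248
  R = 160 − 106 − 4·(-1248) = 5046
ΔR = 5046 − 4331 = 715; ΔF = -218 − (-192) = -26
Score = 3·715 + 3·(-26) = 2067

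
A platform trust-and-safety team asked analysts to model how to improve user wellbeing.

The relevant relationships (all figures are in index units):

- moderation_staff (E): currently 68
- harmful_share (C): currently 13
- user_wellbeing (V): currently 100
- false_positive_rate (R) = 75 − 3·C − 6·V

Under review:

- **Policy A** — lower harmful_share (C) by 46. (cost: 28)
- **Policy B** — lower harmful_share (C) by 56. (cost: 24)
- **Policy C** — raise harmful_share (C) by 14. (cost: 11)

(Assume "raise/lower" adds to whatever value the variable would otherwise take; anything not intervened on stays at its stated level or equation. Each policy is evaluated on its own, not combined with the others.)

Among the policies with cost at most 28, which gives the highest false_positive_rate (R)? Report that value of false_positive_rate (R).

-396

Policy A (C − 46):
  C = 13 − 46 = -33
  V = 100
  R = 75 − 3·(-33) − 6·100 = -426
Policy B (C − 56):
  C = 13 − 56 = -43
  V = 100
  R = 75 − 3·(-43) − 6·100 = -396
Policy C (C + 14):
  C = 13 + 14 = 27
  V = 100
  R = 75 − 3·27 − 6·100 = -606
Comparing — Policy A: R=-426, Policy B: R=-396, Policy C: R=-606. Highest is -396 (Policy B).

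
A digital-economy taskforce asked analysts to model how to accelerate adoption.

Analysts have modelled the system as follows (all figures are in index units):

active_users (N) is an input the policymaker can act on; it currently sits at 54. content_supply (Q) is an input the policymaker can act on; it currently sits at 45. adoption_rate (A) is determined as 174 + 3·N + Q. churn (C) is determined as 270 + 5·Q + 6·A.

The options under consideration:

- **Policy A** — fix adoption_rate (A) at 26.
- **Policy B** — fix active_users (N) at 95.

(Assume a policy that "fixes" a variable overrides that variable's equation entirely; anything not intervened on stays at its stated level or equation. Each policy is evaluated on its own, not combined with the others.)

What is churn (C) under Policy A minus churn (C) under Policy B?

Policy A (A := 26):
  N = 54
  Q = 45
  A = 26
  C = 270 + 5·45 + 6·26 = 651
Policy B (N := 95):
  N = 95
  Q = 45
  A = 174 + 3·95 + 45 = 504
  C = 270 + 5·45 + 6·504 = 3519
C: 651 − 3519 = -2868

-2868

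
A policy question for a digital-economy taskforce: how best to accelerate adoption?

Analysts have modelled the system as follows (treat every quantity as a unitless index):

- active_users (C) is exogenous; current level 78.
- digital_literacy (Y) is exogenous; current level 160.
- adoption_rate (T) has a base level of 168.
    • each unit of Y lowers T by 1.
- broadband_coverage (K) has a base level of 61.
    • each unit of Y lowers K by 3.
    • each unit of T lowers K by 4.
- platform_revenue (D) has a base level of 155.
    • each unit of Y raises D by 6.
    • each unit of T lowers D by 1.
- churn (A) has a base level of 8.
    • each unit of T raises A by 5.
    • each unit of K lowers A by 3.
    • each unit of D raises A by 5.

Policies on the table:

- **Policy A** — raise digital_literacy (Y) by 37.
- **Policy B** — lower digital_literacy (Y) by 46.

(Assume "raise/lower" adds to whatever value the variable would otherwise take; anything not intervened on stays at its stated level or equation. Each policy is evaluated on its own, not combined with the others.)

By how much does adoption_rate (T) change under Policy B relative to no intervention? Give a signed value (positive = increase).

46

Baseline:
  Y = 160
  T = 168 − 160 = 8
Policy B (Y − 46):
  Y = 160 − 46 = 114
  T = 168 − 114 = 54
Change in T: 54 − 8 = 46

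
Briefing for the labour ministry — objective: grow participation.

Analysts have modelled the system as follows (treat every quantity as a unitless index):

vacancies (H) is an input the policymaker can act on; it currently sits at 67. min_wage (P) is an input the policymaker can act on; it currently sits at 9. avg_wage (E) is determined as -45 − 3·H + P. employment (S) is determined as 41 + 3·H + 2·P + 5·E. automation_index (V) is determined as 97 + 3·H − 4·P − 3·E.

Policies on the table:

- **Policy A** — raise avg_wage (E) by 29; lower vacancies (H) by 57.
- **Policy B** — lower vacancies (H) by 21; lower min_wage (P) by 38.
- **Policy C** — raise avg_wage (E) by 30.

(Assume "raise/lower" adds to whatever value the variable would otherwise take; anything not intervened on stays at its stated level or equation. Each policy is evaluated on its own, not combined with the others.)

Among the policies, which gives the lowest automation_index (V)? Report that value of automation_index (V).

Policy A (E + 29, H − 57):
  H = 67 − 57 = 10
  P = 9
  E = -45 − 3·10 + 9 (+29 from intervention) = -37
  V = 97 + 3·10 − 4·9 − 3·(-37) = 202
Policy B (H − 21, P − 38):
  H = 67 − 21 = 46
  P = 9 − 38 = -29
  E = -45 − 3·46 + (-29) = -212
  V = 97 + 3·46 − 4·(-29) − 3·(-212) = 987
Policy C (E + 30):
  H = 67
  P = 9
  E = -45 − 3·67 + 9 (+30 from intervention) = -207
  V = 97 + 3·67 − 4·9 − 3·(-207) = 883
Comparing — Policy A: V=202, Policy B: V=987, Policy C: V=883. Lowest is 202 (Policy A).

202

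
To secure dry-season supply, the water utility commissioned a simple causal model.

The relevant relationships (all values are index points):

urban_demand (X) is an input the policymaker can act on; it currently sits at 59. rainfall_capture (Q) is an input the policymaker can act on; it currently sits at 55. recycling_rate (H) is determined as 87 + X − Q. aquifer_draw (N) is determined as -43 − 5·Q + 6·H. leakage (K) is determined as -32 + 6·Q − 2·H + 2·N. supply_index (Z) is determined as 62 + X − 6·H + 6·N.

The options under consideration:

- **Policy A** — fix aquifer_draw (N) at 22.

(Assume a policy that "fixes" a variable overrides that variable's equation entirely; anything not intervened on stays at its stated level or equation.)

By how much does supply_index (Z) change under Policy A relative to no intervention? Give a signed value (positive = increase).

Baseline:
  X = 59
  Q = 55
  H = 87 + 59 − 55 = 91
  N = -43 − 5·55 + 6·91 = 228
  Z = 62 + 59 − 6·91 + 6·228 = 943
Policy A (N := 22):
  X = 59
  Q = 55
  H = 87 + 59 − 55 = 91
  N = 22
  Z = 62 + 59 − 6·91 + 6·22 = -293
Change in Z: -293 − 943 = -1236

-1236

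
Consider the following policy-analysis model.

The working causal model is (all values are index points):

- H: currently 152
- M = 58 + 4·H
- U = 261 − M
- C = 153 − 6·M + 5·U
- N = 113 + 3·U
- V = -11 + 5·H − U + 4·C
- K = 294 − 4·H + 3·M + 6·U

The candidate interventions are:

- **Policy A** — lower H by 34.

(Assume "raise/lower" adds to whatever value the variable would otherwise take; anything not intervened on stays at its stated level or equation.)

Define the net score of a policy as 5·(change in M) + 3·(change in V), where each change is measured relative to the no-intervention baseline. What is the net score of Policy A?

16354

Baseline:
  H = 152
  M = 58 + 4·152 = 666
  U = 261 − 666 = -405
  C = 153 − 6·666 + 5·(-405) = -5868
  V = -11 + 5·152 − (-405) + 4·(-5868) = -22318
Policy A (H − 34):
  H = 152 − 34 = 118
  M = 58 + 4·118 = 530
  U = 261 − 530 = -269
  C = 153 − 6·530 + 5·(-269) = -4372
  V = -11 + 5·118 − (-269) + 4·(-4372) = -16640
ΔM = 530 − 666 = -136; ΔV = -16640 − (-22318) = 5678
Score = 5·(-136) + 3·5678 = 16354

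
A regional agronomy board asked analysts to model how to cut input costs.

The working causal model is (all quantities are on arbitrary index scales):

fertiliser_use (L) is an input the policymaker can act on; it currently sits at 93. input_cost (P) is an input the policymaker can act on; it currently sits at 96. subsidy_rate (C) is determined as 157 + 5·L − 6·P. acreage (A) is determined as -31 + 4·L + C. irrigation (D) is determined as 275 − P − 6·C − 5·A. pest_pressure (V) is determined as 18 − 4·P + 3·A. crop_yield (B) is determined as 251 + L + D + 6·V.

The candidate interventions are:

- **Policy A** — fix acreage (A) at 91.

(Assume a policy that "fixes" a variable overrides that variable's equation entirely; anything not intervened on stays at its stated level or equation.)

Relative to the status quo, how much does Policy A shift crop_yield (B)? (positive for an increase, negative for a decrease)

-3848

Baseline:
  L = 93
  P = 96
  C = 157 + 5·93 − 6·96 = 46
  A = -31 + 4·93 + 46 = 387
  D = 275 − 96 − 6·46 − 5·387 = -2032
  V = 18 − 4·96 + 3·387 = 795
  B = 251 + 93 + (-2032) + 6·795 = 3082
Policy A (A := 91):
  L = 93
  P = 96
  C = 157 + 5·93 − 6·96 = 46
  A = 91
  D = 275 − 96 − 6·46 − 5·91 = -552
  V = 18 − 4·96 + 3·91 = -93
  B = 251 + 93 + (-552) + 6·(-93) = -766
Change in B: -766 − 3082 = -3848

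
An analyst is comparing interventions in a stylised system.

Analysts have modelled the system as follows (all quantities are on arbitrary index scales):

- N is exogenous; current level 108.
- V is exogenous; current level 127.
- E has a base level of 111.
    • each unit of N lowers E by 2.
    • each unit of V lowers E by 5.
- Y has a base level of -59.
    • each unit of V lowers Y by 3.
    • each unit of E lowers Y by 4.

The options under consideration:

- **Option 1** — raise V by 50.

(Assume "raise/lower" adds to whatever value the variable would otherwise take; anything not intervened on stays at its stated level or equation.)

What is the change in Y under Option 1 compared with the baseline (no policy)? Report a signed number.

850

Baseline:
  N = 108
  V = 127
  E = 111 − 2·108 − 5·127 = -740
  Y = -59 − 3·127 − 4·(-740) = 2520
Option 1 (V + 50):
  N = 108
  V = 127 + 50 = 177
  E = 111 − 2·108 − 5·177 = -990
  Y = -59 − 3·177 − 4·(-990) = 3370
Change in Y: 3370 − 2520 = 850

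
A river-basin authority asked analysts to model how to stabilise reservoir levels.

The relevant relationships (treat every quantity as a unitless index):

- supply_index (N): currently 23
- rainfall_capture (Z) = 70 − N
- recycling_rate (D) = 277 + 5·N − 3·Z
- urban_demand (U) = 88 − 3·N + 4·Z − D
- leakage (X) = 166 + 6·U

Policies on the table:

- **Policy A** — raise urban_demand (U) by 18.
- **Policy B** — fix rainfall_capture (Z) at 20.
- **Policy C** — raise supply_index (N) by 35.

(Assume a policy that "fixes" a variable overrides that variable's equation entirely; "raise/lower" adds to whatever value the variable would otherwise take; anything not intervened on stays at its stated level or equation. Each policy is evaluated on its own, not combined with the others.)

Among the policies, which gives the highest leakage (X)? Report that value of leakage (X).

Policy A (U + 18):
  N = 23
  Z = 70 − 23 = 47
  D = 277 + 5·23 − 3·47 = 251
  U = 88 − 3·23 + 4·47 − 251 (+18 from intervention) = -26
  X = 166 + 6·(-26) = 10
Policy B (Z := 20):
  N = 23
  Z = 20
  D = 277 + 5·23 − 3·20 = 332
  U = 88 − 3·23 + 4·20 − 332 = -233
  X = 166 + 6·(-233) = -1232
Policy C (N + 35):
  N = 23 + 35 = 58
  Z = 70 − 58 = 12
  D = 277 + 5·58 − 3·12 = 531
  U = 88 − 3·58 + 4·12 − 531 = -569
  X = 166 + 6·(-569) = -3248
Comparing — Policy A: X=10, Policy B: X=-1232, Policy C: X=-3248. Highest is 10 (Policy A).

10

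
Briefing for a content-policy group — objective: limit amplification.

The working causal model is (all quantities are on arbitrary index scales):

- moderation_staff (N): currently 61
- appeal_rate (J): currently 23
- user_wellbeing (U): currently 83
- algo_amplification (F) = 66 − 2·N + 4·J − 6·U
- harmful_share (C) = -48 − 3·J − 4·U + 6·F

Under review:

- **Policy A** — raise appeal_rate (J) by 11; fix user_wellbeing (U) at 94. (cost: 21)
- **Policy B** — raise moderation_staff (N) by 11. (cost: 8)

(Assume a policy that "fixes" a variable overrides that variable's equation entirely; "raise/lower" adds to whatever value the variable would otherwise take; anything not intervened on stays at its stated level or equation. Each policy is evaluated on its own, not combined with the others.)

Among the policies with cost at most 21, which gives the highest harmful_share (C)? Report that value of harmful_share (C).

-3353

Policy A (J + 11, U := 94):
  N = 61
  J = 23 + 11 = 34
  U = 94
  F = 66 − 2·61 + 4·34 − 6·94 = -484
  C = -48 − 3·34 − 4·94 + 6·(-484) = -3430
Policy B (N + 11):
  N = 61 + 11 = 72
  J = 23
  U = 83
  F = 66 − 2·72 + 4·23 − 6·83 = -484
  C = -48 − 3·23 − 4·83 + 6·(-484) = -3353
Comparing — Policy A: C=-3430, Policy B: C=-3353. Highest is -3353 (Policy B).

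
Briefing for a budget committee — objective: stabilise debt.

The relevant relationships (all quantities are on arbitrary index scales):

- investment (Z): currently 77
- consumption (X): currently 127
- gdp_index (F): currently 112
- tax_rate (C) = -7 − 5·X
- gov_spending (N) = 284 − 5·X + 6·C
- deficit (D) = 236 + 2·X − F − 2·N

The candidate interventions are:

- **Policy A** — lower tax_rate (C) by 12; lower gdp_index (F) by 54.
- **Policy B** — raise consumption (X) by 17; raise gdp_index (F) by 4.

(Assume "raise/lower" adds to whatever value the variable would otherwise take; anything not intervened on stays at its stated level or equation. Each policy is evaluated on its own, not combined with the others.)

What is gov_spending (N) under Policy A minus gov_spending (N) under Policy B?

523

Policy A (C − 12, F − 54):
  X = 127
  C = -7 − 5·127 (−12 from intervention) = -654
  N = 284 − 5·127 + 6·(-654) = -4275
Policy B (X + 17, F + 4):
  X = 127 + 17 = 144
  C = -7 − 5·144 = -727
  N = 284 − 5·144 + 6·(-727) = -4798
N: -4275 − (-4798) = 523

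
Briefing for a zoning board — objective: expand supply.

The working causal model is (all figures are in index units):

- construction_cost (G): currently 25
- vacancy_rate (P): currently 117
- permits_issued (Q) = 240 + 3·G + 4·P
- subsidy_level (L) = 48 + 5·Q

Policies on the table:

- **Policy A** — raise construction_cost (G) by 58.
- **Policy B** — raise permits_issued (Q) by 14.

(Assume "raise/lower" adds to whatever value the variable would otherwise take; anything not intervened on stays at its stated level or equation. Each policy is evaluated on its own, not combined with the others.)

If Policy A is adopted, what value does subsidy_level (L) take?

Policy A (G + 58):
  G = 25 + 58 = 83
  P = 117
  Q = 240 + 3·83 + 4·117 = 957
  L = 48 + 5·957 = 4833

4833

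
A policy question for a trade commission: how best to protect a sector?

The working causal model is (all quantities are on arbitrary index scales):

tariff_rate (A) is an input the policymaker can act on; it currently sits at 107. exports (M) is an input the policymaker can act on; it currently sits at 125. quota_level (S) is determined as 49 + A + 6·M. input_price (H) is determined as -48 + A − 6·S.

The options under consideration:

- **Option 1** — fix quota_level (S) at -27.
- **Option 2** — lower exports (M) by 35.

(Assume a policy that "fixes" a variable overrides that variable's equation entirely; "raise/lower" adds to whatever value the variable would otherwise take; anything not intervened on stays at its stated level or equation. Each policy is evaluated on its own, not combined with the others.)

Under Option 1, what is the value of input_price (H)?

221

Option 1 (S := -27):
  A = 107
  M = 125
  S = -27
  H = -48 + 107 − 6·(-27) = 221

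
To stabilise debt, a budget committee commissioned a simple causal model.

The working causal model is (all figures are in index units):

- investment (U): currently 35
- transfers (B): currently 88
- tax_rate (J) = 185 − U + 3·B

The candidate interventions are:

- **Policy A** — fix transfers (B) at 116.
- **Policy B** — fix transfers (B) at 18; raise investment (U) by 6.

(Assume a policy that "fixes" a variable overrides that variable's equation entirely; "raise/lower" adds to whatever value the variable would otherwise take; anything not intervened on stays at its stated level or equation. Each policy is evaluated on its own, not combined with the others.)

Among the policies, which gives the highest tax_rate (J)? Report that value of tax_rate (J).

Policy A (B := 116):
  U = 35
  B = 116
  J = 185 − 35 + 3·116 = 498
Policy B (B := 18, U + 6):
  U = 35 + 6 = 41
  B = 18
  J = 185 − 41 + 3·18 = 198
Comparing — Policy A: J=498, Policy B: J=198. Highest is 498 (Policy A).

498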